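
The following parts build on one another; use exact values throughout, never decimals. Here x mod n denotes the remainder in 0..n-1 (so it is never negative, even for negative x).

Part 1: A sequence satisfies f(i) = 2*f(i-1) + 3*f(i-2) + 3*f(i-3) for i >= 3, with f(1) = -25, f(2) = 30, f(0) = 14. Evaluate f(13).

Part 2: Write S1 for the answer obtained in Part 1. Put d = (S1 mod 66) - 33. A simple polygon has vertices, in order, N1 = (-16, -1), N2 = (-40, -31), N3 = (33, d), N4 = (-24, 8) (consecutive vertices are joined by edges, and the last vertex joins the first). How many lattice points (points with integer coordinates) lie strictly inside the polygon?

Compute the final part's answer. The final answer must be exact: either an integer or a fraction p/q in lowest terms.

Part 1: f(3) = 2*(30) + 3*(-25) + 3*(14) = 27; iterating: f(3)=27, f(4)=69, f(5)=309, f(6)=906, f(7)=2946, f(8)=9537, f(9)=30630, f(10)=98709, f(11)=317919, f(12)=1023855, f(13)=3297594; answer 3297594
Part 2: S1 = 3297594; d = 3; cross terms: (-16*-31 - -40*-1)=456, (-40*3 - 33*-31)=903, (33*8 - -24*3)=336, (-24*-1 - -16*8)=152; twice the area = |1847| = 1847; area = 1847/2; boundary points = 6 + 1 + 1 + 1 = 9; strictly interior points = area - boundary/2 + 1 = 920; answer 920

920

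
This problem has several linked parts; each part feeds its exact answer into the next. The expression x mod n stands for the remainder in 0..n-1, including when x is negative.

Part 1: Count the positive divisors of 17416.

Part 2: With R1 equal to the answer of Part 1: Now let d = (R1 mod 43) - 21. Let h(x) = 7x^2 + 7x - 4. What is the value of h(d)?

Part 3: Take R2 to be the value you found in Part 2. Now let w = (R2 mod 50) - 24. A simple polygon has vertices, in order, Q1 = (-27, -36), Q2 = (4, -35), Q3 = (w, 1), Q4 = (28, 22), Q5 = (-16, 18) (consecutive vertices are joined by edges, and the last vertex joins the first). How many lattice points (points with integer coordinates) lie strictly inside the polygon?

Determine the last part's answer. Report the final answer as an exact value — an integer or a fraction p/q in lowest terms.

1829

Part 1: 17416 = 2^3 * 7 * 311; number of divisors = (3+1) * (1+1) * (1+1) = 16; answer 16
Part 2: R1 = 16; d = -5; 7*(-5)^2 + 7*(-5)^1 - 4 = (175) + (-35) + (-4) = 136; answer 136
Part 3: R2 = 136; w = 12; cross terms: (-27*-35 - 4*-36)=1089, (4*1 - 12*-35)=424, (12*22 - 28*1)=236, (28*18 - -16*22)=856, (-16*-36 - -27*18)=1062; twice the area = |3667| = 3667; area = 3667/2; boundary points = 1 + 4 + 1 + 4 + 1 = 11; strictly interior points = area - boundary/2 + 1 = 1829; answer 1829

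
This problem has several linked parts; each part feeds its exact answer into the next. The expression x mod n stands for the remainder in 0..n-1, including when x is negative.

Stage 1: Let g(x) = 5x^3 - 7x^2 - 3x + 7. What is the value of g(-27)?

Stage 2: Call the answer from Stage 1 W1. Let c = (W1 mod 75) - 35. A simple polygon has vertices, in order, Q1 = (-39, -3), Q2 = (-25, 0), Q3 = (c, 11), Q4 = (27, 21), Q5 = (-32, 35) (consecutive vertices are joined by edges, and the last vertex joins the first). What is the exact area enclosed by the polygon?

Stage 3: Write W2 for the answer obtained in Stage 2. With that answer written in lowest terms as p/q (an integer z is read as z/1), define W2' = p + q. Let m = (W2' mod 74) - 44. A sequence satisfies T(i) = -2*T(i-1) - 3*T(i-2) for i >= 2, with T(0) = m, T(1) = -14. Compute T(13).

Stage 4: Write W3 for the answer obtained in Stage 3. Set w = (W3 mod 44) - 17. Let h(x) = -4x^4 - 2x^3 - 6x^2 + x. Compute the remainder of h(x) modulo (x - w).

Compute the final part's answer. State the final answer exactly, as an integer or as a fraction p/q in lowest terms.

Stage 1: 5*(-27)^3 - 7*(-27)^2 - 3*(-27)^1 + 7 = (-98415) + (-5103) + (81) + (7) = -103430; answer -103430
Stage 2: W1 = -103430; c = 35; cross terms: (-39*0 - -25*-3)=-75, (-25*11 - 35*0)=-275, (35*21 - 27*11)=438, (27*35 - -32*21)=1617, (-32*-3 - -39*35)=1461; twice the area = |3166| = 3166; area = 1583; answer 1583
Stage 3: W2 = 1583; threaded value p + q = 1584; m = -14; T(2) = -2*(-14) - 3*(-14) = 70; iterating: T(2)=70, T(3)=-98, T(4)=-14, T(5)=322, T(6)=-602, T(7)=238, T(8)=1330, T(9)=-3374, T(10)=2758, T(11)=4606, T(12)=-17486, T(13)=21154; answer 21154
Stage 4: W3 = 21154; w = 17; remainder = value at the root: -4*(17)^4 - 2*(17)^3 - 6*(17)^2 + 1*(17)^1 = (-334084) + (-9826) + (-1734) + (17) = -345627; answer -345627

-345627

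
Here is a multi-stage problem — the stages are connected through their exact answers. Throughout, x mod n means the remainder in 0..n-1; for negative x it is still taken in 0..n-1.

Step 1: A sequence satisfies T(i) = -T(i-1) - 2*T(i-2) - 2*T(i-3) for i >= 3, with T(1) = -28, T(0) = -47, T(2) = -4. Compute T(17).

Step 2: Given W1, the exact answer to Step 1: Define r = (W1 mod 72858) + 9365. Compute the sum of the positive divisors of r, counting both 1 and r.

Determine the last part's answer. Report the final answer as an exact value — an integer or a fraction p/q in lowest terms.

88164

Step 1: T(3) = -1*(-4) - 2*(-28) - 2*(-47) = 154; iterating: T(3)=154, T(4)=-90, T(5)=-210, T(6)=82, T(7)=518, T(8)=-262, T(9)=-938, T(10)=426, T(11)=1974, T(12)=-950, T(13)=-3850, T(14)=1802, T(15)=7798, T(16)=-3702, T(17)=-15498; answer -15498
Step 2: W1 = -15498; r = 66725; 66725 = 5^2 * 17 * 157; sigma = (1 + 5 + 25) * (1 + 17) * (1 + 157) = 31 * 18 * 158 = 88164; answer 88164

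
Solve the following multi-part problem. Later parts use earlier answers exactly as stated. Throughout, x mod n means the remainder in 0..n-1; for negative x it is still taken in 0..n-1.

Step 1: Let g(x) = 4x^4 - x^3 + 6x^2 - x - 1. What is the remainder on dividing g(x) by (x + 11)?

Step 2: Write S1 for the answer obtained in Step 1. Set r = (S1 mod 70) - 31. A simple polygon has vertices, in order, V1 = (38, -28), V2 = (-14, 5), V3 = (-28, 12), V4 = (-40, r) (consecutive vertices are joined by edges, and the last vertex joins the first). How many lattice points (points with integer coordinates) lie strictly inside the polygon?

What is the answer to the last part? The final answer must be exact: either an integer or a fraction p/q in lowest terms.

1339

Step 1: remainder = value at the root: 4*(-11)^4 - 1*(-11)^3 + 6*(-11)^2 - 1*(-11)^1 - 1 = (58564) + (1331) + (726) + (11) + (-1) = 60631; answer 60631
Step 2: S1 = 60631; r = -20; cross terms: (38*5 - -14*-28)=-202, (-14*12 - -28*5)=-28, (-28*-20 - -40*12)=1040, (-40*-28 - 38*-20)=1880; twice the area = |2690| = 2690; area = 1345; boundary points = 1 + 7 + 4 + 2 = 14; strictly interior points = area - boundary/2 + 1 = 1339; answer 1339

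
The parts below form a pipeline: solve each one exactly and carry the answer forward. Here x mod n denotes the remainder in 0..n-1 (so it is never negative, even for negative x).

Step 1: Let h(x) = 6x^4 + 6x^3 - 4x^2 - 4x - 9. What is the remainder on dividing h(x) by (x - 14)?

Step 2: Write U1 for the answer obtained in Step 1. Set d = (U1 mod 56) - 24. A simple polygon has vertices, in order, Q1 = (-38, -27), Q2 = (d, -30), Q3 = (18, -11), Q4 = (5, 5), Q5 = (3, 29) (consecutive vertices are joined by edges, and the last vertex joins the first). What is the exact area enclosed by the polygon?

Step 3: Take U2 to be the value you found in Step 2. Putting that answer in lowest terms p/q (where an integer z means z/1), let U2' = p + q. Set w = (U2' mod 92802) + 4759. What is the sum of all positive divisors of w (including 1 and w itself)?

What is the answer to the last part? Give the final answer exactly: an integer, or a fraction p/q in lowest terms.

17136

Step 1: remainder = value at the root: 6*(14)^4 + 6*(14)^3 - 4*(14)^2 - 4*(14)^1 - 9 = (230496) + (16464) + (-784) + (-56) + (-9) = 246111; answer 246111
Step 2: U1 = 246111; d = 23; cross terms: (-38*-30 - 23*-27)=1761, (23*-11 - 18*-30)=287, (18*5 - 5*-11)=145, (5*29 - 3*5)=130, (3*-27 - -38*29)=1021; twice the area = |3344| = 3344; area = 1672; answer 1672
Step 3: U2 = 1672; threaded value p + q = 1673; w = 6432; 6432 = 2^5 * 3 * 67; sigma = (1 + 2 + 4 + 8 + 16 + 32) * (1 + 3) * (1 + 67) = 63 * 4 * 68 = 17136; answer 17136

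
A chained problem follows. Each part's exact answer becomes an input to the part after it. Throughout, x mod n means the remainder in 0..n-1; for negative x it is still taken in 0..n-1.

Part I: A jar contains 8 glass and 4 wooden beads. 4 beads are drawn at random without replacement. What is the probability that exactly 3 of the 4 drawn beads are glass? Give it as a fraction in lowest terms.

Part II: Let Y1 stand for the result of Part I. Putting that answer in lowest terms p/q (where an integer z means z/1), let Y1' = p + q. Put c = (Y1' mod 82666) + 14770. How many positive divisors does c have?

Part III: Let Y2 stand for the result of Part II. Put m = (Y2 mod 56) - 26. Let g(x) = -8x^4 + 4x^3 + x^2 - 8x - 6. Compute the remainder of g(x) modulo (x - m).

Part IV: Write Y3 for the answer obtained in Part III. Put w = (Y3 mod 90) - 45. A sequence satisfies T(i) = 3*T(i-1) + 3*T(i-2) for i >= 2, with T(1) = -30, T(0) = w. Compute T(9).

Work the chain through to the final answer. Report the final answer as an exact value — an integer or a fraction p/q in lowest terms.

-1366875

Part I: total draws C(12,4) = 495; favorable C(8,3)*C(4,1) = 224; P = 224/495; answer 224/495
Part II: Y1 = 224/495; threaded value p + q = 719; c = 15489; 15489 = 3^2 * 1721; number of divisors = (2+1) * (1+1) = 6; answer 6
Part III: Y2 = 6; m = -20; remainder = value at the root: -8*(-20)^4 + 4*(-20)^3 + 1*(-20)^2 - 8*(-20)^1 - 6 = (-1280000) + (-32000) + (400) + (160) + (-6) = -1311446; answer -1311446
Part IV: Y3 = -1311446; w = -11; T(2) = 3*(-30) + 3*(-11) = -123; iterating: T(2)=-123, T(3)=-459, T(4)=-1746, T(5)=-6615, T(6)=-25083, T(7)=-95094, T(8)=-360531, T(9)=-1366875; answer -1366875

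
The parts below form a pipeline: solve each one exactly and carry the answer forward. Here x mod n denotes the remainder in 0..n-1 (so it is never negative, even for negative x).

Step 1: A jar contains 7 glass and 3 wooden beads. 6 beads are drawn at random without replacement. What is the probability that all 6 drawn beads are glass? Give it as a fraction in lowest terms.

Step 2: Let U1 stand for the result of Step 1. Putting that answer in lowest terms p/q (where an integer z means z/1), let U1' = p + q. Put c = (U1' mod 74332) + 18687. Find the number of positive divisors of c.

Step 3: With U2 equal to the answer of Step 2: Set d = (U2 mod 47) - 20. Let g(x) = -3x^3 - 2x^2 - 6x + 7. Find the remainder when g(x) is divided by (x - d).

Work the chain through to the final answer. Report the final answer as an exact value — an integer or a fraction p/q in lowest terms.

Step 1: total draws C(10,6) = 210; favorable C(7,6) = 7; P = 1/30; answer 1/30
Step 2: U1 = 1/30; threaded value p + q = 31; c = 18718; 18718 = 2 * 7^2 * 191; number of divisors = (1+1) * (2+1) * (1+1) = 12; answer 12
Step 3: U2 = 12; d = -8; remainder = value at the root: -3*(-8)^3 - 2*(-8)^2 - 6*(-8)^1 + 7 = (1536) + (-128) + (48) + (7) = 1463; answer 1463

1463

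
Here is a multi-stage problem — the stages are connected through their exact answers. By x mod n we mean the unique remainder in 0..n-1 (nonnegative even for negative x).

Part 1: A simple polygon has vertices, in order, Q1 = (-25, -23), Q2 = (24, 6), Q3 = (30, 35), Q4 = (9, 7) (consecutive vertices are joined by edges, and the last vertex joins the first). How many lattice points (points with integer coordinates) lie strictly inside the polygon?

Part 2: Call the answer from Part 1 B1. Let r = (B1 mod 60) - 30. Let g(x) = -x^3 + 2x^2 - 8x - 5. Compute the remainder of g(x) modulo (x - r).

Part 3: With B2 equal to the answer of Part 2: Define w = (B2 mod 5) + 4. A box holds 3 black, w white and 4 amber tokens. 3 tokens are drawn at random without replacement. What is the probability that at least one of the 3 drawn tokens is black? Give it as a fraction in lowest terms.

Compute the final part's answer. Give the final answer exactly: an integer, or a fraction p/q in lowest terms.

83/143

Part 1: cross terms: (-25*6 - 24*-23)=402, (24*35 - 30*6)=660, (30*7 - 9*35)=-105, (9*-23 - -25*7)=-32; twice the area = |925| = 925; area = 925/2; boundary points = 1 + 1 + 7 + 2 = 11; strictly interior points = area - boundary/2 + 1 = 458; answer 458
Part 2: B1 = 458; r = 8; remainder = value at the root: -1*(8)^3 + 2*(8)^2 - 8*(8)^1 - 5 = (-512) + (128) + (-64) + (-5) = -453; answer -453
Part 3: B2 = -453; w = 6; total draws C(13,3) = 286; complement C(10,3) = 120; favorable 286 - 120 = 166; P = 83/143; answer 83/143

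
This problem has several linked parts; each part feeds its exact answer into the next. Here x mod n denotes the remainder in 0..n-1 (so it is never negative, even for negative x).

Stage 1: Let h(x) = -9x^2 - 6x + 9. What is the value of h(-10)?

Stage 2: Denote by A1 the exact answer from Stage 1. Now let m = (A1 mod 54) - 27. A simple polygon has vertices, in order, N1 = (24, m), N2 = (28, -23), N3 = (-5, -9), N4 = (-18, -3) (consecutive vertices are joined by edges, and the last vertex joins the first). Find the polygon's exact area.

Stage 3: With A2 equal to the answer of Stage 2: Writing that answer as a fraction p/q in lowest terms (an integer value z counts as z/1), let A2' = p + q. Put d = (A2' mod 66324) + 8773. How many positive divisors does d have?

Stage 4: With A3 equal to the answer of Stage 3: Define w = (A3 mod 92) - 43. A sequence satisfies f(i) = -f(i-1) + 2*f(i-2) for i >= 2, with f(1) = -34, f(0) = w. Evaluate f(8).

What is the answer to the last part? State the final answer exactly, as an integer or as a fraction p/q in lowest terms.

Stage 1: -9*(-10)^2 - 6*(-10)^1 + 9 = (-900) + (60) + (9) = -831; answer -831
Stage 2: A1 = -831; m = 6; cross terms: (24*-23 - 28*6)=-720, (28*-9 - -5*-23)=-367, (-5*-3 - -18*-9)=-147, (-18*6 - 24*-3)=-36; twice the area = |-1270| = 1270; area = 635; answer 635
Stage 3: A2 = 635; threaded value p + q = 636; d = 9409; 9409 = 97^2; number of divisors = (2+1) = 3; answer 3
Stage 4: A3 = 3; w = -40; f(2) = -1*(-34) + 2*(-40) = -46; iterating: f(2)=-46, f(3)=-22, f(4)=-70, f(5)=26, f(6)=-166, f(7)=218, f(8)=-550; answer -550

-550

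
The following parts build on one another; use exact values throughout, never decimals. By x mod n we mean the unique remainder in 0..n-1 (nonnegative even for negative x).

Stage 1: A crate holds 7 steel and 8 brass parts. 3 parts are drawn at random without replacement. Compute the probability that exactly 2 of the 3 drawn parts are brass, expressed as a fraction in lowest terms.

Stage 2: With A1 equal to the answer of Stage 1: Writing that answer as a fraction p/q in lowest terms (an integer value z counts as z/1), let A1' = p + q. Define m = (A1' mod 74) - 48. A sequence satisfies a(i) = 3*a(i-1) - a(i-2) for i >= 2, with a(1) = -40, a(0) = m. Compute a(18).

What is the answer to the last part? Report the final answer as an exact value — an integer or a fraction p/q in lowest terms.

-431830357

Stage 1: total draws C(15,3) = 455; favorable C(8,2)*C(7,1) = 196; P = 28/65; answer 28/65
Stage 2: A1 = 28/65; threaded value p + q = 93; m = -29; a(2) = 3*(-40) - 1*(-29) = -91; iterating: a(2)=-91, a(3)=-233, a(4)=-608, a(5)=-1591, a(6)=-4165, a(7)=-10904, a(8)=-28547, a(9)=-74737, a(10)=-195664, a(11)=-512255, a(12)=-1341101, a(13)=-3511048, a(14)=-9192043, a(15)=-24065081, a(16)=-63003200, a(17)=-164944519, a(18)=-431830357; answer -431830357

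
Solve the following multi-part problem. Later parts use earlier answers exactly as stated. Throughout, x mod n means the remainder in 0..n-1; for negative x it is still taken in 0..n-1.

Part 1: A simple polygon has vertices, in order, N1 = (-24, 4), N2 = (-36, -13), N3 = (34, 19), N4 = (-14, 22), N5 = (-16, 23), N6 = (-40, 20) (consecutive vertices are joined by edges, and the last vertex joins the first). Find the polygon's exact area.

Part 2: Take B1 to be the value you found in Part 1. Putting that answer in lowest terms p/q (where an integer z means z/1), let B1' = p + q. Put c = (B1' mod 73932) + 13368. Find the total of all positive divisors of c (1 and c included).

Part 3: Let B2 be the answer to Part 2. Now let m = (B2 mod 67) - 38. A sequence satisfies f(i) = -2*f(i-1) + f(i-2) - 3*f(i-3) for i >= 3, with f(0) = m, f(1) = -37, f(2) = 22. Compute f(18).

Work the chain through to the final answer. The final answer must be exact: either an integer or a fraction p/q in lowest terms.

Part 1: cross terms: (-24*-13 - -36*4)=456, (-36*19 - 34*-13)=-242, (34*22 - -14*19)=1014, (-14*23 - -16*22)=30, (-16*20 - -40*23)=600, (-40*4 - -24*20)=320; twice the area = |2178| = 2178; area = 1089; answer 1089
Part 2: B1 = 1089; threaded value p + q = 1090; c = 14458; 14458 = 2 * 7229; sigma = (1 + 2) * (1 + 7229) = 3 * 7230 = 21690; answer 21690
Part 3: B2 = 21690; m = 11; f(3) = -2*(22) + 1*(-37) - 3*(11) = -114; iterating: f(3)=-114, f(4)=361, f(5)=-902, f(6)=2507, f(7)=-6999, f(8)=19211, f(9)=-52942, f(10)=146092, f(11)=-402759, f(12)=1110436, f(13)=-3061907, f(14)=8442527, f(15)=-23278269, f(16)=64184786, f(17)=-176975422, f(18)=487970437; answer 487970437

487970437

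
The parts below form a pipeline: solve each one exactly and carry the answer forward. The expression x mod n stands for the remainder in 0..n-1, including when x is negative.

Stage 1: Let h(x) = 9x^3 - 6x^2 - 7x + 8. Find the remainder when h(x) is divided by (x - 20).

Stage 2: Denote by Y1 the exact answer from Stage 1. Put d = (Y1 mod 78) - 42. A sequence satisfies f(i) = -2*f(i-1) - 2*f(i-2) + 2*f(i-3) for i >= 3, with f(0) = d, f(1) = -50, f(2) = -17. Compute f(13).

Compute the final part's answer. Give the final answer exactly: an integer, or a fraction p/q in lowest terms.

41344

Stage 1: remainder = value at the root: 9*(20)^3 - 6*(20)^2 - 7*(20)^1 + 8 = (72000) + (-2400) + (-140) + (8) = 69468; answer 69468
Stage 2: Y1 = 69468; d = 6; f(3) = -2*(-17) - 2*(-50) + 2*(6) = 146; iterating: f(3)=146, f(4)=-358, f(5)=390, f(6)=228, f(7)=-1952, f(8)=4228, f(9)=-4096, f(10)=-4168, f(11)=24984, f(12)=-49824, f(13)=41344; answer 41344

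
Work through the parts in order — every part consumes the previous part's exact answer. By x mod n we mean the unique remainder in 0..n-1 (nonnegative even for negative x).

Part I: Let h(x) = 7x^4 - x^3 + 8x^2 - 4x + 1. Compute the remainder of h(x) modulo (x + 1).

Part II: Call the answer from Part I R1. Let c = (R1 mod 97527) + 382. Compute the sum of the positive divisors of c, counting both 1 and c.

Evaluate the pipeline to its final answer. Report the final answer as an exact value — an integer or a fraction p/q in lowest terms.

448

Part I: remainder = value at the root: 7*(-1)^4 - 1*(-1)^3 + 8*(-1)^2 - 4*(-1)^1 + 1 = (7) + (1) + (8) + (4) + (1) = 21; answer 21
Part II: R1 = 21; c = 403; 403 = 13 * 31; sigma = (1 + 13) * (1 + 31) = 14 * 32 = 448; answer 448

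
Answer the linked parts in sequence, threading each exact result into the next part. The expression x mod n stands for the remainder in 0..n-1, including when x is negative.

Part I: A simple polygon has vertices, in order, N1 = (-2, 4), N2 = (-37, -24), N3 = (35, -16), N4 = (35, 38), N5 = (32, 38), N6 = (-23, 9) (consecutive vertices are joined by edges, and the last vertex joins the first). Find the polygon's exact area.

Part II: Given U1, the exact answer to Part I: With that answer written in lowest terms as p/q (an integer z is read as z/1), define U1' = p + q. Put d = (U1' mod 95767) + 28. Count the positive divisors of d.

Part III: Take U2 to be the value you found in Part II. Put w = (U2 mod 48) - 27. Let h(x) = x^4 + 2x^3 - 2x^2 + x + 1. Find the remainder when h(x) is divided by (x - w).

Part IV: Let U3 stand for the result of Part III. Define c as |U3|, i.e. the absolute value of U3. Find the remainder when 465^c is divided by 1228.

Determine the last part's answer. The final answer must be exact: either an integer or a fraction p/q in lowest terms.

Part I: cross terms: (-2*-24 - -37*4)=196, (-37*-16 - 35*-24)=1432, (35*38 - 35*-16)=1890, (35*38 - 32*38)=114, (32*9 - -23*38)=1162, (-23*4 - -2*9)=-74; twice the area = |4720| = 4720; area = 2360; answer 2360
Part II: U1 = 2360; threaded value p + q = 2361; d = 2389; 2389 is prime, so its only divisors are 1 and 2389; count = 2; answer 2
Part III: U2 = 2; w = -25; remainder = value at the root: 1*(-25)^4 + 2*(-25)^3 - 2*(-25)^2 + 1*(-25)^1 + 1 = (390625) + (-31250) + (-1250) + (-25) + (1) = 358101; answer 358101
Part IV: U3 = 358101; c = 358101; squarings mod 1228: 465^1=465, 465^2=97, 465^4=813, 465^8=305, 465^16=925, 465^32=937, 465^64=1177, 465^128=145, 465^256=149, 465^512=97, 465^1024=813, 465^2048=305, 465^4096=925, 465^8192=937, 465^16384=1177, 465^32768=145, 465^65536=149, 465^131072=97, 465^262144=813; 465^358101 = 465^1 * 465^4 * 465^16 * 465^64 * 465^128 * 465^512 * 465^1024 * 465^4096 * 465^8192 * 465^16384 * 465^65536 * 465^262144 = 617 (mod 1228); answer 617

617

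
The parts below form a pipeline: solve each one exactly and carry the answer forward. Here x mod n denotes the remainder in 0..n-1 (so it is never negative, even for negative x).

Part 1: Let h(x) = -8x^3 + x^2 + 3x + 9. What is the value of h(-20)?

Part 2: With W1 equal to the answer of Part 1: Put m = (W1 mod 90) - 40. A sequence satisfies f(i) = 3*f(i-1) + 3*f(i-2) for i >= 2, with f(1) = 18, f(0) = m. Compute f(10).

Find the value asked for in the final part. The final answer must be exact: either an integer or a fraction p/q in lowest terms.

7601526

Part 1: -8*(-20)^3 + 1*(-20)^2 + 3*(-20)^1 + 9 = (64000) + (400) + (-60) + (9) = 64349; answer 64349
Part 2: W1 = 64349; m = 49; f(2) = 3*(18) + 3*(49) = 201; iterating: f(2)=201, f(3)=657, f(4)=2574, f(5)=9693, f(6)=36801, f(7)=139482, f(8)=528849, f(9)=2004993, f(10)=7601526; answer 7601526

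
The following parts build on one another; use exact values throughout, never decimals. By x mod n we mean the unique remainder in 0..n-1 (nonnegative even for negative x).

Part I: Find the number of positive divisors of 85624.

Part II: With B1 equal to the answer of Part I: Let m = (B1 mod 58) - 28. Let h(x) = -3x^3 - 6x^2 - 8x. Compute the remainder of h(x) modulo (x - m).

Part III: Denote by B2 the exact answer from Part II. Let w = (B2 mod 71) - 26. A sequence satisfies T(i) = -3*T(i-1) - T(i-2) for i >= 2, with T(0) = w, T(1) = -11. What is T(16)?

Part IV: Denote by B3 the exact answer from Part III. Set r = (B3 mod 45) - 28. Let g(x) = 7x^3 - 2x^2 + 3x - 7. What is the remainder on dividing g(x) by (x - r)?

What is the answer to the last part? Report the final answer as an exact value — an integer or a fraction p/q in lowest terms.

Part I: 85624 = 2^3 * 7 * 11 * 139; number of divisors = (3+1) * (1+1) * (1+1) * (1+1) = 32; answer 32
Part II: B1 = 32; m = 4; remainder = value at the root: -3*(4)^3 - 6*(4)^2 - 8*(4)^1 = (-192) + (-96) + (-32) = -320; answer -320
Part III: B2 = -320; w = 9; T(2) = -3*(-11) - 1*(9) = 24; iterating: T(2)=24, T(3)=-61, T(4)=159, T(5)=-416, T(6)=1089, T(7)=-2851, T(8)=7464, T(9)=-19541, T(10)=51159, T(11)=-133936, T(12)=350649, T(13)=-918011, T(14)=2403384, T(15)=-6292141, T(16)=16473039; answer 16473039
Part IV: B3 = 16473039; r = -4; remainder = value at the root: 7*(-4)^3 - 2*(-4)^2 + 3*(-4)^1 - 7 = (-448) + (-32) + (-12) + (-7) = -499; answer -499

-499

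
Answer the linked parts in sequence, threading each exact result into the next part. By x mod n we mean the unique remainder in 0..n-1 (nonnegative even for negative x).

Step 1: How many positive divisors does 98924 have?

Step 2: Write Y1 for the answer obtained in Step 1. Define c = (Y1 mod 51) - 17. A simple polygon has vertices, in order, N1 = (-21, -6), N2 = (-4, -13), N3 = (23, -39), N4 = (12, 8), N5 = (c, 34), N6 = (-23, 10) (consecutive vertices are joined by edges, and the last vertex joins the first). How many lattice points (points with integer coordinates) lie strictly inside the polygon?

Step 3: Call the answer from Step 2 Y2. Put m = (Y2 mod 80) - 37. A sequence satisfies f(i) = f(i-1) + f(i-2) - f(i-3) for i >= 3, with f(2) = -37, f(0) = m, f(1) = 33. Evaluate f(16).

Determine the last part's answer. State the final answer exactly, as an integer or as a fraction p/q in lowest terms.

Step 1: 98924 = 2^2 * 7 * 3533; number of divisors = (2+1) * (1+1) * (1+1) = 12; answer 12
Step 2: Y1 = 12; c = -5; cross terms: (-21*-13 - -4*-6)=249, (-4*-39 - 23*-13)=455, (23*8 - 12*-39)=652, (12*34 - -5*8)=448, (-5*10 - -23*34)=732, (-23*-6 - -21*10)=348; twice the area = |2884| = 2884; area = 1442; boundary points = 1 + 1 + 1 + 1 + 6 + 2 = 12; strictly interior points = area - boundary/2 + 1 = 1437; answer 1437
Step 3: Y2 = 1437; m = 40; f(3) = 1*(-37) + 1*(33) - 1*(40) = -44; iterating: f(3)=-44, f(4)=-114, f(5)=-121, f(6)=-191, f(7)=-198, f(8)=-268, f(9)=-275, f(10)=-345, f(11)=-352, f(12)=-422, f(13)=-429, f(14)=-499, f(15)=-506, f(16)=-576; answer -576

-576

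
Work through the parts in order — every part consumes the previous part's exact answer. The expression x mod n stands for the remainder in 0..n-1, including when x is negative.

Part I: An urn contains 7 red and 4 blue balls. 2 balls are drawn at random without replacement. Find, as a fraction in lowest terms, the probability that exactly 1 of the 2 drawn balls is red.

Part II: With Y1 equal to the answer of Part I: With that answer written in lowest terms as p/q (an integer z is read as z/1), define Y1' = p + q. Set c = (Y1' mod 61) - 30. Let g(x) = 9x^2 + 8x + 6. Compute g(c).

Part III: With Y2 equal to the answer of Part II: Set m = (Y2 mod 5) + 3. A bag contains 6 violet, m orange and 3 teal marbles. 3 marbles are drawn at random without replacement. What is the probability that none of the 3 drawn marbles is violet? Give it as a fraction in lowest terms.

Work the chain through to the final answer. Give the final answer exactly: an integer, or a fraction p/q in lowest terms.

Part I: total draws C(11,2) = 55; favorable C(7,1)*C(4,1) = 28; P = 28/55; answer 28/55
Part II: Y1 = 28/55; threaded value p + q = 83; c = -8; 9*(-8)^2 + 8*(-8)^1 + 6 = (576) + (-64) + (6) = 518; answer 518
Part III: Y2 = 518; m = 6; total draws C(15,3) = 455; favorable C(9,3) = 84; P = 12/65; answer 12/65

12/65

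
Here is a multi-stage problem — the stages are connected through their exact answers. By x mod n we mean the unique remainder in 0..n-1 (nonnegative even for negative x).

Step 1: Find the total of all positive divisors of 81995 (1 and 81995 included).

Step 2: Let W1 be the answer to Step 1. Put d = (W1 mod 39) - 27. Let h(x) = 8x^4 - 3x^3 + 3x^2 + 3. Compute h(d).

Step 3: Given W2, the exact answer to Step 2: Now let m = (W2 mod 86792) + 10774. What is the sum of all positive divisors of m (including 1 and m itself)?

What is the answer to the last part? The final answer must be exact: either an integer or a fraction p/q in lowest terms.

90144

Step 1: 81995 = 5 * 23^2 * 31; sigma = (1 + 5) * (1 + 23 + 529) * (1 + 31) = 6 * 553 * 32 = 106176; answer 106176
Step 2: W1 = 106176; d = -9; 8*(-9)^4 - 3*(-9)^3 + 3*(-9)^2 + 3 = (52488) + (2187) + (243) + (3) = 54921; answer 54921
Step 3: W2 = 54921; m = 65695; 65695 = 5 * 7 * 1877; sigma = (1 + 5) * (1 + 7) * (1 + 1877) = 6 * 8 * 1878 = 90144; answer 90144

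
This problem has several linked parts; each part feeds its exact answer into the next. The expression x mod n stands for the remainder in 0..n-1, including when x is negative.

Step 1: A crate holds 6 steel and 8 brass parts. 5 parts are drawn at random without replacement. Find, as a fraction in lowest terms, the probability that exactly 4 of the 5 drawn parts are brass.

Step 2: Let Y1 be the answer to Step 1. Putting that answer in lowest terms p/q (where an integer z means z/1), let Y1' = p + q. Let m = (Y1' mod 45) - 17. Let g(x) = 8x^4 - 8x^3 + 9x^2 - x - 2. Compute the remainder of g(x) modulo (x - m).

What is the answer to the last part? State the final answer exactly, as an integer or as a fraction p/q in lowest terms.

Step 1: total draws C(14,5) = 2002; favorable C(8,4)*C(6,1) = 420; P = 30/143; answer 30/143
Step 2: Y1 = 30/143; threaded value p + q = 173; m = 21; remainder = value at the root: 8*(21)^4 - 8*(21)^3 + 9*(21)^2 - 1*(21)^1 - 2 = (1555848) + (-74088) + (3969) + (-21) + (-2) = 1485706; answer 1485706

1485706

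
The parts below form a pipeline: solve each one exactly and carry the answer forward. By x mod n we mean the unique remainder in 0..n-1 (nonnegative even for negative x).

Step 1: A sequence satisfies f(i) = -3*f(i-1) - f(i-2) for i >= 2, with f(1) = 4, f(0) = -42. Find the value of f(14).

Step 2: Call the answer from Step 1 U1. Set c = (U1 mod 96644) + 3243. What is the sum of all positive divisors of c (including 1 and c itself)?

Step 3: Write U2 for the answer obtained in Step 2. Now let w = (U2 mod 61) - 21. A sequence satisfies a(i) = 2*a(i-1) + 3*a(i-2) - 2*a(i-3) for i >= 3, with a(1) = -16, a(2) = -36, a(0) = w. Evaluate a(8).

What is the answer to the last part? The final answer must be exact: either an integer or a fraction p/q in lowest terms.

-21712

Step 1: f(2) = -3*(4) - 1*(-42) = 30; iterating: f(2)=30, f(3)=-94, f(4)=252, f(5)=-662, f(6)=1734, f(7)=-4540, f(8)=11886, f(9)=-31118, f(10)=81468, f(11)=-213286, f(12)=558390, f(13)=-1461884, f(14)=3827262; answer 3827262
Step 2: U1 = 3827262; c = 61389; 61389 = 3^2 * 19 * 359; sigma = (1 + 3 + 9) * (1 + 19) * (1 + 359) = 13 * 20 * 360 = 93600; answer 93600
Step 3: U2 = 93600; w = 5; a(3) = 2*(-36) + 3*(-16) - 2*(5) = -130; iterating: a(3)=-130, a(4)=-336, a(5)=-990, a(6)=-2728, a(7)=-7754, a(8)=-21712; answer -21712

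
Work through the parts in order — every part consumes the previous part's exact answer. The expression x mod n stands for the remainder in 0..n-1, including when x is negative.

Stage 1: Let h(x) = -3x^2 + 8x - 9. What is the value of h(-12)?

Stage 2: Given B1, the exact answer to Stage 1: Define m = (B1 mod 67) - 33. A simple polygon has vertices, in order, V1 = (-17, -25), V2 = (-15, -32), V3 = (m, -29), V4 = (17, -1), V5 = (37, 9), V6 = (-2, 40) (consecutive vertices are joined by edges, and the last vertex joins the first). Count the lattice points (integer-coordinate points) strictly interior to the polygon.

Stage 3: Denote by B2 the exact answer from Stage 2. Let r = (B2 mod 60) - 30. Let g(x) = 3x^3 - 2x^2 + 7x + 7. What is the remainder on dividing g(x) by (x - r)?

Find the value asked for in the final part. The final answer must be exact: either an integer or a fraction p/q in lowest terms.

1471

Stage 1: -3*(-12)^2 + 8*(-12)^1 - 9 = (-432) + (-96) + (-9) = -537; answer -537
Stage 2: B1 = -537; m = 33; cross terms: (-17*-32 - -15*-25)=169, (-15*-29 - 33*-32)=1491, (33*-1 - 17*-29)=460, (17*9 - 37*-1)=190, (37*40 - -2*9)=1498, (-2*-25 - -17*40)=730; twice the area = |4538| = 4538; area = 2269; boundary points = 1 + 3 + 4 + 10 + 1 + 5 = 24; strictly interior points = area - boundary/2 + 1 = 2258; answer 2258
Stage 3: B2 = 2258; r = 8; remainder = value at the root: 3*(8)^3 - 2*(8)^2 + 7*(8)^1 + 7 = (1536) + (-128) + (56) + (7) = 1471; answer 1471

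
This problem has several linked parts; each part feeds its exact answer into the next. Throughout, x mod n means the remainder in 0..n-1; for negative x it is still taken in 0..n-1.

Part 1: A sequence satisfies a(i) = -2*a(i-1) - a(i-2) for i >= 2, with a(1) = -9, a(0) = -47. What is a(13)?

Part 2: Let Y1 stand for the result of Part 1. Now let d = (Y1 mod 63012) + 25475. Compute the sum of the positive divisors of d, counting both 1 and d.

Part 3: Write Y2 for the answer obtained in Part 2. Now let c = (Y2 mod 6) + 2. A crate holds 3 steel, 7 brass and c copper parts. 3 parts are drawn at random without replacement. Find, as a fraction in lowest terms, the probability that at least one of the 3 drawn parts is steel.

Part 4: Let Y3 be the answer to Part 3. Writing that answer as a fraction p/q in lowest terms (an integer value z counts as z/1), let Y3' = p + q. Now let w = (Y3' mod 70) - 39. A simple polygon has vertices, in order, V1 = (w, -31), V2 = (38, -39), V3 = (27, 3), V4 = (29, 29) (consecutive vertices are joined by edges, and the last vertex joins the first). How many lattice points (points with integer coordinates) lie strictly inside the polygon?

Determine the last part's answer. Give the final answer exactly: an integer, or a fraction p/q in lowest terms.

Part 1: a(2) = -2*(-9) - 1*(-47) = 65; iterating: a(2)=65, a(3)=-121, a(4)=177, a(5)=-233, a(6)=289, a(7)=-345, a(8)=401, a(9)=-457, a(10)=513, a(11)=-569, a(12)=625, a(13)=-681; answer -681
Part 2: Y1 = -681; d = 87806; 87806 = 2 * 43 * 1021; sigma = (1 + 2) * (1 + 43) * (1 + 1021) = 3 * 44 * 1022 = 134904; answer 134904
Part 3: Y2 = 134904; c = 2; total draws C(12,3) = 220; complement C(9,3) = 84; favorable 220 - 84 = 136; P = 34/55; answer 34/55
Part 4: Y3 = 34/55; threaded value p + q = 89; w = -20; cross terms: (-20*-39 - 38*-31)=1958, (38*3 - 27*-39)=1167, (27*29 - 29*3)=696, (29*-31 - -20*29)=-319; twice the area = |3502| = 3502; area = 1751; boundary points = 2 + 1 + 2 + 1 = 6; strictly interior points = area - boundary/2 + 1 = 1749; answer 1749

1749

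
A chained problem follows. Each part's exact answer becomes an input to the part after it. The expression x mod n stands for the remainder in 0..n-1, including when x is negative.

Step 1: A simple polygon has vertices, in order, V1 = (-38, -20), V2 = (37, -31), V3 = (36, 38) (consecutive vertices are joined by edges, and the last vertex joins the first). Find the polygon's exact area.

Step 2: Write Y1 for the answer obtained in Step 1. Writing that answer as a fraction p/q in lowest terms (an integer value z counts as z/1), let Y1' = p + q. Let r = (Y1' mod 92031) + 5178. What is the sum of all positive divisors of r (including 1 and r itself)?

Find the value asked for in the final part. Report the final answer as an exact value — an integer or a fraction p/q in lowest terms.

Step 1: cross terms: (-38*-31 - 37*-20)=1918, (37*38 - 36*-31)=2522, (36*-20 - -38*38)=724; twice the area = |5164| = 5164; area = 2582; answer 2582
Step 2: Y1 = 2582; threaded value p + q = 2583; r = 7761; 7761 = 3 * 13 * 199; sigma = (1 + 3) * (1 + 13) * (1 + 199) = 4 * 14 * 200 = 11200; answer 11200

11200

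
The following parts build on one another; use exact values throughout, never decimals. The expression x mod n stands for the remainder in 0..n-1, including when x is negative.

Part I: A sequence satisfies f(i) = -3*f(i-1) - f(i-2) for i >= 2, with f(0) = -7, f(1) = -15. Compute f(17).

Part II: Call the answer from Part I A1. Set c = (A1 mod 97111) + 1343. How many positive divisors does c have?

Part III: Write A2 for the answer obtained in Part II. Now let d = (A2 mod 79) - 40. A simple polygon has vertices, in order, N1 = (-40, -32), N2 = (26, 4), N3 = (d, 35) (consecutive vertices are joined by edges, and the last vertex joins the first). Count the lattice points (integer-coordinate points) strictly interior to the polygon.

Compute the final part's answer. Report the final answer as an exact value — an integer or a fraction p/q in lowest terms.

2172

Part I: f(2) = -3*(-15) - 1*(-7) = 52; iterating: f(2)=52, f(3)=-141, f(4)=371, f(5)=-972, f(6)=2545, f(7)=-6663, f(8)=17444, f(9)=-45669, f(10)=119563, f(11)=-313020, f(12)=819497, f(13)=-2145471, f(14)=5616916, f(15)=-14705277, f(16)=38498915, f(17)=-100791468; answer -100791468
Part II: A1 = -100791468; c = 11093; 11093 is prime, so its only divisors are 1 and 11093; count = 2; answer 2
Part III: A2 = 2; d = -38; cross terms: (-40*4 - 26*-32)=672, (26*35 - -38*4)=1062, (-38*-32 - -40*35)=2616; twice the area = |4350| = 4350; area = 2175; boundary points = 6 + 1 + 1 = 8; strictly interior points = area - boundary/2 + 1 = 2172; answer 2172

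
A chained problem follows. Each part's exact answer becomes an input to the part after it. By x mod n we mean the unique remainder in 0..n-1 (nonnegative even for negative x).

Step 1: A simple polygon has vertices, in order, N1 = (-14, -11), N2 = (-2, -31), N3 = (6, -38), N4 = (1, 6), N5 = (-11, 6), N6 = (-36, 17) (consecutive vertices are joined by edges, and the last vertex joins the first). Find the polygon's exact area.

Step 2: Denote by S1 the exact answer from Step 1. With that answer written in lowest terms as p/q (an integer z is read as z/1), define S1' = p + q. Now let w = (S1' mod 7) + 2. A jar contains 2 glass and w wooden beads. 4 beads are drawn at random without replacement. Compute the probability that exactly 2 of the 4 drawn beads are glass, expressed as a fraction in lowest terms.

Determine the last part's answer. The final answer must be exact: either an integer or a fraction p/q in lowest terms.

3/5

Step 1: cross terms: (-14*-31 - -2*-11)=412, (-2*-38 - 6*-31)=262, (6*6 - 1*-38)=74, (1*6 - -11*6)=72, (-11*17 - -36*6)=29, (-36*-11 - -14*17)=634; twice the area = |1483| = 1483; area = 1483/2; answer 1483/2
Step 2: S1 = 1483/2; threaded value p + q = 1485; w = 3; total draws C(5,4) = 5; favorable C(2,2)*C(3,2) = 3; P = 3/5; answer 3/5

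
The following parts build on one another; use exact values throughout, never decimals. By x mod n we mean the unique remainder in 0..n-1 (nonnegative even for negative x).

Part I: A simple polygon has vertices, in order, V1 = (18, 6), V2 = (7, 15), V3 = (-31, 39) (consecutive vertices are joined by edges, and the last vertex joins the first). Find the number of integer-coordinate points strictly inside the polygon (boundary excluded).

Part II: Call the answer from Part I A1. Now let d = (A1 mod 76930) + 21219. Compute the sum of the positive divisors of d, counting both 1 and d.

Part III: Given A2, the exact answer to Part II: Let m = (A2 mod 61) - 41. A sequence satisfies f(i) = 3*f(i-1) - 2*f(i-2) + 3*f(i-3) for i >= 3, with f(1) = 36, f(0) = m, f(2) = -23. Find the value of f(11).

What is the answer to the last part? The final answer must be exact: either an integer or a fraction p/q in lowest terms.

Part I: cross terms: (18*15 - 7*6)=228, (7*39 - -31*15)=738, (-31*6 - 18*39)=-888; twice the area = |78| = 78; area = 39; boundary points = 1 + 2 + 1 = 4; strictly interior points = area - boundary/2 + 1 = 38; answer 38
Part II: A1 = 38; d = 21257; 21257 = 29 * 733; sigma = (1 + 29) * (1 + 733) = 30 * 734 = 22020; answer 22020
Part III: A2 = 22020; m = 19; f(3) = 3*(-23) - 2*(36) + 3*(19) = -84; iterating: f(3)=-84, f(4)=-98, f(5)=-195, f(6)=-641, f(7)=-1827, f(8)=-4784, f(9)=-12621, f(10)=-33776, f(11)=-90438; answer -90438

-90438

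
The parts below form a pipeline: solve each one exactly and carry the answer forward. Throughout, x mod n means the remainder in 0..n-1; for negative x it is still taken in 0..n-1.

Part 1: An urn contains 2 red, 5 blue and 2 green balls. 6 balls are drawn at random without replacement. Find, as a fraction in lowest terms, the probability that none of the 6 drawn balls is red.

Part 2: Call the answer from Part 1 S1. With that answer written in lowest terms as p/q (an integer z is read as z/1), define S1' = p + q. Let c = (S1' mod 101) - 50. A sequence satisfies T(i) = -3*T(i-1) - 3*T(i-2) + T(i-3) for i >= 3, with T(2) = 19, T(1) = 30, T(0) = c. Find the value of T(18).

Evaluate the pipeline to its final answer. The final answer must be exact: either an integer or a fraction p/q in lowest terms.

-1021141

Part 1: total draws C(9,6) = 84; favorable C(7,6) = 7; P = 1/12; answer 1/12
Part 2: S1 = 1/12; threaded value p + q = 13; c = -37; T(3) = -3*(19) - 3*(30) + 1*(-37) = -184; iterating: T(3)=-184, T(4)=525, T(5)=-1004, T(6)=1253, T(7)=-222, T(8)=-4097, T(9)=14210, T(10)=-30561, T(11)=44956, T(12)=-28975, T(13)=-78504, T(14)=367393, T(15)=-895642, T(16)=1506243, T(17)=-1464410, T(18)=-1021141; answer -1021141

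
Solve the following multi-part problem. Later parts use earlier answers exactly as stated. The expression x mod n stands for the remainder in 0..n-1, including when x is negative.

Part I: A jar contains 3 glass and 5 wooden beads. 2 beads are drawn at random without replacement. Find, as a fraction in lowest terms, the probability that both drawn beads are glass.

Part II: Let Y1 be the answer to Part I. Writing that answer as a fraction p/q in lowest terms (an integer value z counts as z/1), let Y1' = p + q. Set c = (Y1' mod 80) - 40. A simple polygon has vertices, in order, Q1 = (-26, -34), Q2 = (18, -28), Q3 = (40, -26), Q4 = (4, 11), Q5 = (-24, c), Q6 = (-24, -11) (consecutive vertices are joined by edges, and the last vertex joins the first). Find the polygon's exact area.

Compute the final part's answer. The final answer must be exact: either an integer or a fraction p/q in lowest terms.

1671

Part I: total draws C(8,2) = 28; favorable C(3,2) = 3; P = 3/28; answer 3/28
Part II: Y1 = 3/28; threaded value p + q = 31; c = -9; cross terms: (-26*-28 - 18*-34)=1340, (18*-26 - 40*-28)=652, (40*11 - 4*-26)=544, (4*-9 - -24*11)=228, (-24*-11 - -24*-9)=48, (-24*-34 - -26*-11)=530; twice the area = |3342| = 3342; area = 1671; answer 1671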